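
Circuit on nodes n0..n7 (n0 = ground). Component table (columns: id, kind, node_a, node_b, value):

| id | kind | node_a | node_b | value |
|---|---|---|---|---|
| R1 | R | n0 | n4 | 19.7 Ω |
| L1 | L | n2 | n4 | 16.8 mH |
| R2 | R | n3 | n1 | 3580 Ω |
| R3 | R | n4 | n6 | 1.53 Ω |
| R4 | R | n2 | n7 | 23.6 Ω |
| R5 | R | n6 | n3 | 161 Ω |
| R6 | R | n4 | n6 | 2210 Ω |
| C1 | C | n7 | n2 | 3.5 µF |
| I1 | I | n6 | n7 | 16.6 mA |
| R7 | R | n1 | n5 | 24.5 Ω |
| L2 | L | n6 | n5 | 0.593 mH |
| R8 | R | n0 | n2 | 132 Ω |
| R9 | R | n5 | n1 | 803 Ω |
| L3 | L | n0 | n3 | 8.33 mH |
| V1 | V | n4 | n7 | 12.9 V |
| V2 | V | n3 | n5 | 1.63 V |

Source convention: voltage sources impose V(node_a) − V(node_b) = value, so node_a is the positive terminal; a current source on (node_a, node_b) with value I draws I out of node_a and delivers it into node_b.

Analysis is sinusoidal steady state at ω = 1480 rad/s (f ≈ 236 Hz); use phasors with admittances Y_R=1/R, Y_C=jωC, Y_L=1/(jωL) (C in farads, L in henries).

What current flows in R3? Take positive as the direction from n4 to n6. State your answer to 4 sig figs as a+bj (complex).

0.1238-0.03380j A

Element admittances at ω=1480 rad/s:
  Y(R1) = 0.05076+0.000j S between n0,n4
  Y(L1) = 0.000-0.04022j S between n2,n4
  Y(R2) = 0.0002793+0.000j S between n3,n1
  Y(R3) = 0.6536+0.000j S between n4,n6
  Y(R4) = 0.04237+0.000j S between n2,n7
  Y(R5) = 0.006211+0.000j S between n6,n3
  Y(R6) = 0.0004525+0.000j S between n4,n6
  Y(C1) = 0.000+0.005180j S between n7,n2
  I1: injects 0.0166 A into n7 (from n6)
  Y(R7) = 0.04082+0.000j S between n1,n5
  Y(L2) = 0.000-1.139j S between n6,n5
  Y(R8) = 0.007576+0.000j S between n0,n2
  Y(R9) = 0.001245+0.000j S between n5,n1
  Y(L3) = 0.000-0.08111j S between n0,n3
  V1: constraint V(n4)−V(n7) = 12.9
  V2: constraint V(n3)−V(n5) = 1.63
Assemble and solve the 9×9 MNA system:
  V(n1)=-1.202+1.322j  V(n2)=-7.500-4.737j  V(n3)=0.4170+1.322j  V(n4)=-0.9934+1.373j  V(n5)=-1.213+1.322j  V(n6)=-1.183+1.425j  V(n7)=-13.89+1.373j
  i(V1)=-0.3192+0.2258j  i(V2)=-0.1176+0.03446j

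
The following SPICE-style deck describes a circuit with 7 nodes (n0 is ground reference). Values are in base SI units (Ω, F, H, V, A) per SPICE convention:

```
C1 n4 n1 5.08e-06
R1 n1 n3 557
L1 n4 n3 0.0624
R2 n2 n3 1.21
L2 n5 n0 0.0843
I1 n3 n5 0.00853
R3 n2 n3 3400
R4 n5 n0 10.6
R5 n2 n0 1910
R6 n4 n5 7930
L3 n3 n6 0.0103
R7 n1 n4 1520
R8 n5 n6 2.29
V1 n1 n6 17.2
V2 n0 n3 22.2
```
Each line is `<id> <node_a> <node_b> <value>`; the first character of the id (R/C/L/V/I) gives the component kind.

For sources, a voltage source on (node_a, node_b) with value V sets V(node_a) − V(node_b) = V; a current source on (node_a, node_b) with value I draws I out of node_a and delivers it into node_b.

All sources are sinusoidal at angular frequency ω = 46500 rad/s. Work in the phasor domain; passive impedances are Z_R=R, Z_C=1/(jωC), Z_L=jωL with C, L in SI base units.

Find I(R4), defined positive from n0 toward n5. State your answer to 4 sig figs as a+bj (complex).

0.06264-0.05645j A

MNA unknowns: 6 node voltages V₁..V_6 plus 2 source currents (V1, V2)
C1: Y=0.000+0.2362j on G[4,1]
R1: Y=0.001795+0.000j on G[1,3]
L1: Y=0.000-0.0003446j on G[4,3]
R2: Y=0.8264+0.000j on G[2,3]
L2: Y=0.000-0.0002551j on G[5,0]
I1: z[3]−=0.00853, z[5]+=0.00853
R3: Y=0.0002941+0.000j on G[2,3]
R4: Y=0.09434+0.000j on G[5,0]
R5: Y=0.0005236+0.000j on G[2,0]
R6: Y=0.0001261+0.000j on G[4,5]
L3: Y=0.000-0.002088j on G[3,6]
R7: Y=0.0006579+0.000j on G[1,4]
R8: Y=0.4367+0.000j on G[5,6]
V1: row V1−V6=17.2, i_V1 at 1,6
V2: row V0−V3=22.2, i_V2 at 0,3
solve → V1=16.37+0.7280j, V2=-22.19+0.000j, V3=-22.20+0.000j, V4=16.42+0.7383j, V5=-0.6640+0.5984j, V6=-0.8316+0.7280j
aux → i_V1=-0.07165+0.01199j, i_V2=-0.07410+0.05662j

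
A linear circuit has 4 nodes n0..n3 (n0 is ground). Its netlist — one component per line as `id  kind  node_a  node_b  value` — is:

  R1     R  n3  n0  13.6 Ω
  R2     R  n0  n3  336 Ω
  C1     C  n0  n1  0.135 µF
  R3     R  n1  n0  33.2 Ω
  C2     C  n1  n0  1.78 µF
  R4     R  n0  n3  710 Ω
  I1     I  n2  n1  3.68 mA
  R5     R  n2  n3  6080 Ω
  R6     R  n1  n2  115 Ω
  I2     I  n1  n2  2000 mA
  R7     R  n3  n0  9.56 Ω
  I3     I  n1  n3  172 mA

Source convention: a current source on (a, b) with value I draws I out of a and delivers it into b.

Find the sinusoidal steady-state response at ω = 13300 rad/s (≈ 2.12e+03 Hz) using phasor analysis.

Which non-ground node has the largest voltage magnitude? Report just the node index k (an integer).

2

Apply KCL at each of the 3 non-ground nodes and solve the resulting linear system.
Node n1: branches {C1, R3, C2, I1, R6, I2, I3} → V_1 = -4.040+3.398j
Node n2: branches {I1, R5, R6, I2} → V_2 = 221.4+3.335j
Node n3: branches {R1, R2, R4, R5, R7, I3} → V_3 = 1.141+0.003002j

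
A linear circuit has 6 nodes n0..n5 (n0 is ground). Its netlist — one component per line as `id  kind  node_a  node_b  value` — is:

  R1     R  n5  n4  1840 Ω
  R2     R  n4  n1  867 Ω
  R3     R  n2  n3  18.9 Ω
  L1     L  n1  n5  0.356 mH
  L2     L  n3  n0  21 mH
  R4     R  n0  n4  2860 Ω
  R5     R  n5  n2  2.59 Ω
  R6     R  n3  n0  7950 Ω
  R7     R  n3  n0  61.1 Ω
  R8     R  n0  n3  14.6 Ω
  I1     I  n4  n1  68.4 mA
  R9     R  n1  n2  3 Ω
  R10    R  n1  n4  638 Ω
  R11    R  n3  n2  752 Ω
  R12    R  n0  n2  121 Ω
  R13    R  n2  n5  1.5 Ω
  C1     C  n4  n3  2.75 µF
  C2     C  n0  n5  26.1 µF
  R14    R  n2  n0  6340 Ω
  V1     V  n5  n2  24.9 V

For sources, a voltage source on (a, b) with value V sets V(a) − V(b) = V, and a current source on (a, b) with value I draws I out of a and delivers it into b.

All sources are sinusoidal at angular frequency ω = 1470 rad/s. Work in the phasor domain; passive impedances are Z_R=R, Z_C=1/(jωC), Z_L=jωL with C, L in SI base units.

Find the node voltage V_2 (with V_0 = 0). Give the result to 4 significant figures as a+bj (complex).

-10.68-13.50j V

Element admittances at ω=1470 rad/s:
  Y(R1) = 0.0005435+0.000j S between n5,n4
  Y(R2) = 0.001153+0.000j S between n4,n1
  Y(R3) = 0.05291+0.000j S between n2,n3
  Y(L1) = 0.000-1.911j S between n1,n5
  Y(L2) = 0.000-0.03239j S between n3,n0
  Y(R4) = 0.0003497+0.000j S between n0,n4
  Y(R5) = 0.3861+0.000j S between n5,n2
  Y(R6) = 0.0001258+0.000j S between n3,n0
  Y(R7) = 0.01637+0.000j S between n3,n0
  Y(R8) = 0.06849+0.000j S between n0,n3
  I1: injects 0.0684 A into n1 (from n4)
  Y(R9) = 0.3333+0.000j S between n1,n2
  Y(R10) = 0.001567+0.000j S between n1,n4
  Y(R11) = 0.001330+0.000j S between n3,n2
  Y(R12) = 0.008264+0.000j S between n0,n2
  Y(R13) = 0.6667+0.000j S between n2,n5
  Y(C1) = 0.000+0.004043j S between n4,n3
  Y(C2) = 0.000+0.03837j S between n0,n5
  Y(R14) = 0.0001577+0.000j S between n2,n0
  V1: constraint V(n5)−V(n2) = 24.9
Assemble and solve the 6×6 MNA system:
  V(n1)=13.47-17.71j  V(n2)=-10.68-13.50j  V(n3)=-2.686-6.071j  V(n4)=-9.064-8.232j  V(n5)=14.22-13.50j
  i(V1)=-34.79+0.8863j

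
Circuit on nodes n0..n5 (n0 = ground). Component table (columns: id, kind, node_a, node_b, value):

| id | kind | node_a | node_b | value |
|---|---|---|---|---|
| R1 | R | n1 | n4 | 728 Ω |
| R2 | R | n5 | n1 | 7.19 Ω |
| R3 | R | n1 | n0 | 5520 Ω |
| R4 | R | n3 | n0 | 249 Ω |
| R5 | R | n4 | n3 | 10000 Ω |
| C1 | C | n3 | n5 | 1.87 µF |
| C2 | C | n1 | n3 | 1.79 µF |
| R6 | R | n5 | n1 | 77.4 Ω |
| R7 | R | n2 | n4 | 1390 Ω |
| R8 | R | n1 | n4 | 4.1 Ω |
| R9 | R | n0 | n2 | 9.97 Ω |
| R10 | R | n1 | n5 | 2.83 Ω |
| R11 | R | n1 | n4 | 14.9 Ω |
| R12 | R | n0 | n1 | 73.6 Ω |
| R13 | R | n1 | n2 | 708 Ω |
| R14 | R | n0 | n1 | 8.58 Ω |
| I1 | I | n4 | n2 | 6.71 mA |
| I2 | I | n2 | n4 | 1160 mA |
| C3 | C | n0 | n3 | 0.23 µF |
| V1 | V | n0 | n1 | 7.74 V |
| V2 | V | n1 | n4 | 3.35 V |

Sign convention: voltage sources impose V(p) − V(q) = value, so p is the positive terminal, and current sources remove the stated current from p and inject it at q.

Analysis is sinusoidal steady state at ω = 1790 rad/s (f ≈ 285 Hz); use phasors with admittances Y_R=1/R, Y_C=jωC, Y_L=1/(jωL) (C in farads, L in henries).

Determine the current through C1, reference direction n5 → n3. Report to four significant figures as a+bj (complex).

Apply KCL at each of the 5 non-ground nodes and solve the resulting linear system.
Node n1: branches {R1, R2, R3, C2, R6, R8, R10, R11, R12, R13, R14, V1, V2} → V_1 = -7.740+0.000j
Node n2: branches {R7, R9, R13, I1, I2} → V_2 = -11.44+0.000j
Node n3: branches {R4, R5, C1, C2, C3} → V_3 = -5.462-3.062j
Node n4: branches {R1, R5, R7, R8, R11, I1, I2, V2} → V_4 = -11.09+0.000j
Node n5: branches {R2, C1, R6, R10} → V_5 = -7.720+0.01495j
Source currents: i(V1)=-2.177-0.01455j, i(V2)=-2.200+0.0003062j

-0.01030-0.007556j A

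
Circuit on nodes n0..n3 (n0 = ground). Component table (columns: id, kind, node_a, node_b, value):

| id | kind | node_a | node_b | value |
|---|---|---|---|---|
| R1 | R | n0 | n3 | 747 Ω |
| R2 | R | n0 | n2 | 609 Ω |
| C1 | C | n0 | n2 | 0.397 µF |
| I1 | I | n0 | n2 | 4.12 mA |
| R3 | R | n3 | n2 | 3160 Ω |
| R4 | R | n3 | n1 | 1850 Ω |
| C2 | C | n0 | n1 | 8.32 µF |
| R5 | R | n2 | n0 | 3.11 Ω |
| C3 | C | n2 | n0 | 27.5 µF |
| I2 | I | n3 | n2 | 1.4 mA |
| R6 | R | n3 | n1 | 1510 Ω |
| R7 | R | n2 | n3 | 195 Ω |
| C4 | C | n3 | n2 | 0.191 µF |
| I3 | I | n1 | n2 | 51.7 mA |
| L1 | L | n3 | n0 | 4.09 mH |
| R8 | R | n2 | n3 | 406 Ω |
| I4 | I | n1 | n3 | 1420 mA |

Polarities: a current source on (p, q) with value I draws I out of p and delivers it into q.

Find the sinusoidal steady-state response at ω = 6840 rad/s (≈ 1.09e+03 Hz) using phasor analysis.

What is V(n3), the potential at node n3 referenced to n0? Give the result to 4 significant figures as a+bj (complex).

MNA unknowns: 3 node voltages V₁..V_3
R1: Y=0.001339+0.000j on G[0,3]
R2: Y=0.001642+0.000j on G[0,2]
C1: Y=0.000+0.002715j on G[0,2]
I1: z[0]−=0.00412, z[2]+=0.00412
R3: Y=0.0003165+0.000j on G[3,2]
R4: Y=0.0005405+0.000j on G[3,1]
C2: Y=0.000+0.05691j on G[0,1]
R5: Y=0.3215+0.000j on G[2,0]
C3: Y=0.000+0.1881j on G[2,0]
I2: z[3]−=0.0014, z[2]+=0.0014
R6: Y=0.0006623+0.000j on G[3,1]
R7: Y=0.005128+0.000j on G[2,3]
C4: Y=0.000+0.001306j on G[3,2]
I3: z[1]−=0.0517, z[2]+=0.0517
L1: Y=0.000-0.03575j on G[3,0]
R8: Y=0.002463+0.000j on G[2,3]
I4: z[1]−=1.42, z[3]+=1.42
solve → V1=0.2639+25.64j, V2=0.6179+0.5936j, V3=10.51+38.13j

10.51+38.13j V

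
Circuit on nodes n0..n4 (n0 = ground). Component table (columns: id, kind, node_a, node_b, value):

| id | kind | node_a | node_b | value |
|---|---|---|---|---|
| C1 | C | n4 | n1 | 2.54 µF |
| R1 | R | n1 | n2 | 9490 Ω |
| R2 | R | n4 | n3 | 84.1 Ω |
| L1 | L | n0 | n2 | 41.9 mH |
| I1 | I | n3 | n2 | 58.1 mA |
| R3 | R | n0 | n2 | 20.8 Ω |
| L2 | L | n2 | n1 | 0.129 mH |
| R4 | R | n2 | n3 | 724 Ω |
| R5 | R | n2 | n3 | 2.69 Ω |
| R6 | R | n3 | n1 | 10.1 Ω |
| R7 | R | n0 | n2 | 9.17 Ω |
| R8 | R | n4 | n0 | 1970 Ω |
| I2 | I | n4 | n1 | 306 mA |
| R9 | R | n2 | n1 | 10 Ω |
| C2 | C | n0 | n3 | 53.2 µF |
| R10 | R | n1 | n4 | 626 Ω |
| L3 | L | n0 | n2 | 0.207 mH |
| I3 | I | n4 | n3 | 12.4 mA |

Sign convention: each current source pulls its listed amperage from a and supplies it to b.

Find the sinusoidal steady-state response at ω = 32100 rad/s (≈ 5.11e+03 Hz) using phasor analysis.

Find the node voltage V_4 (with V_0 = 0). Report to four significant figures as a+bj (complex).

Element admittances at ω=32100 rad/s:
  Y(C1) = 0.000+0.08153j S between n4,n1
  Y(R1) = 0.0001054+0.000j S between n1,n2
  Y(R2) = 0.01189+0.000j S between n4,n3
  Y(L1) = 0.000-0.0007435j S between n0,n2
  I1: injects 0.0581 A into n2 (from n3)
  Y(R3) = 0.04808+0.000j S between n0,n2
  Y(L2) = 0.000-0.2415j S between n2,n1
  Y(R4) = 0.001381+0.000j S between n2,n3
  Y(R5) = 0.3717+0.000j S between n2,n3
  Y(R6) = 0.09901+0.000j S between n3,n1
  Y(R7) = 0.1091+0.000j S between n0,n2
  Y(R8) = 0.0005076+0.000j S between n4,n0
  I2: injects 0.306 A into n1 (from n4)
  Y(R9) = 0.1000+0.000j S between n2,n1
  Y(C2) = 0.000+1.708j S between n0,n3
  Y(R10) = 0.001597+0.000j S between n1,n4
  Y(L3) = 0.000-0.1505j S between n0,n2
  I3: injects 0.0124 A into n3 (from n4)
Assemble and solve the 4×4 MNA system:
  V(n1)=0.1596-0.1491j  V(n2)=0.08412-0.02944j  V(n3)=0.009067+0.004992j  V(n4)=-0.4727+3.670j

-0.4727+3.670j V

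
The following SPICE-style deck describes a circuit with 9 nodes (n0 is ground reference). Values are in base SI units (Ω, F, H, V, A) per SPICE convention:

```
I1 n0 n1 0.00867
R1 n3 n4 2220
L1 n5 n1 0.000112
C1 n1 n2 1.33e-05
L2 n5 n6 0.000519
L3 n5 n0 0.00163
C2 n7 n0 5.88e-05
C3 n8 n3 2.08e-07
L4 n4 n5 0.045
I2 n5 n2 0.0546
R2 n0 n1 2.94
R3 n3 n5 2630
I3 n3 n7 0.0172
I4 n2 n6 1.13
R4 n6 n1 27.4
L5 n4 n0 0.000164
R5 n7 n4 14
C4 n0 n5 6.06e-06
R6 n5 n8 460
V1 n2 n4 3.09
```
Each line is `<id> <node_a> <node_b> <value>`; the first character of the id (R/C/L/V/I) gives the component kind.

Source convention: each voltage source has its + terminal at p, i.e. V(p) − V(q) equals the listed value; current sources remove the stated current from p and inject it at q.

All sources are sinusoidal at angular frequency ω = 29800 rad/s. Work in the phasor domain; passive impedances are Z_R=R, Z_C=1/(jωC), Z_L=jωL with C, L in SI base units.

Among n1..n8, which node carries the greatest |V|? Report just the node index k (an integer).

MNA unknowns: 8 node voltages V₁..V_8 plus 1 source current (V1)
I1: z[0]−=0.00867, z[1]+=0.00867
R1: Y=0.0004505+0.000j on G[3,4]
L1: Y=0.000-0.2996j on G[5,1]
C1: Y=0.000+0.3963j on G[1,2]
L2: Y=0.000-0.06466j on G[5,6]
L3: Y=0.000-0.02059j on G[5,0]
C2: Y=0.000+1.752j on G[7,0]
C3: Y=0.000+0.006198j on G[8,3]
L4: Y=0.000-0.0007457j on G[4,5]
I2: z[5]−=0.0546, z[2]+=0.0546
R2: Y=0.3401+0.000j on G[0,1]
R3: Y=0.0003802+0.000j on G[3,5]
I3: z[3]−=0.0172, z[7]+=0.0172
I4: z[2]−=1.13, z[6]+=1.13
R4: Y=0.03650+0.000j on G[6,1]
L5: Y=0.000-0.2046j on G[4,0]
R5: Y=0.07143+0.000j on G[7,4]
C4: Y=0.000+0.1806j on G[0,5]
R6: Y=0.002174+0.000j on G[5,8]
V1: row V2−V4=3.09, i_V1 at 2,4
solve → V1=0.9979-3.669j, V2=-0.06475-3.104j, V3=-1.945-1.384j, V4=-3.155-3.104j, V5=5.201-3.145j, V6=11.89+8.184j, V7=-0.1312+0.1134j, V8=-1.712-3.809j
aux → i_V1=-0.8516+0.4212j

6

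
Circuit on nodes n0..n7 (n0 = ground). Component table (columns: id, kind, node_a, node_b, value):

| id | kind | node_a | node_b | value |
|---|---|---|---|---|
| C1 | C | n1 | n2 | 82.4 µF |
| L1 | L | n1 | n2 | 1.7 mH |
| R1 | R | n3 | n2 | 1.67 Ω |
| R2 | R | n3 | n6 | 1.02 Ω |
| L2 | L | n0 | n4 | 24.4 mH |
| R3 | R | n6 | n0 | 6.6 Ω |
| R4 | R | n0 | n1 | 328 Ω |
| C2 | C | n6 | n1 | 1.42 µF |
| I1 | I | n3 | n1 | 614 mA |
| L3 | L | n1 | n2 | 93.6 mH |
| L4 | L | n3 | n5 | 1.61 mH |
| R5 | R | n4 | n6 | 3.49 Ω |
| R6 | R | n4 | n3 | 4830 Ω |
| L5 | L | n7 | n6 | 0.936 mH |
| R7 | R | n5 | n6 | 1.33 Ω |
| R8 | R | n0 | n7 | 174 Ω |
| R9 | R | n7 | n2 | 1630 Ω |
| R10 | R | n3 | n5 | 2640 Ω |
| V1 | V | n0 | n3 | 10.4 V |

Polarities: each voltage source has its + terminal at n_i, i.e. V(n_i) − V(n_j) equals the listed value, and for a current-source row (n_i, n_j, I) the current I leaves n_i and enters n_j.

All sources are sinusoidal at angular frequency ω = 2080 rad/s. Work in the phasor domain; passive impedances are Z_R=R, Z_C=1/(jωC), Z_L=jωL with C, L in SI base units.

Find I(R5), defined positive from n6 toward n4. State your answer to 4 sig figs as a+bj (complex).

MNA unknowns: 7 node voltages V₁..V_7 plus 1 source current (V1)
C1: Y=0.000+0.1714j on G[1,2]
L1: Y=0.000-0.2828j on G[1,2]
R1: Y=0.5988+0.000j on G[3,2]
R2: Y=0.9804+0.000j on G[3,6]
L2: Y=0.000-0.01970j on G[0,4]
R3: Y=0.1515+0.000j on G[6,0]
R4: Y=0.003049+0.000j on G[0,1]
C2: Y=0.000+0.002954j on G[6,1]
I1: z[3]−=0.614, z[1]+=0.614
L3: Y=0.000-0.005136j on G[1,2]
L4: Y=0.000-0.2986j on G[3,5]
R5: Y=0.2865+0.000j on G[4,6]
R6: Y=0.0002070+0.000j on G[4,3]
L5: Y=0.000-0.5136j on G[7,6]
R7: Y=0.7519+0.000j on G[5,6]
R8: Y=0.005747+0.000j on G[0,7]
R9: Y=0.0006135+0.000j on G[7,2]
R10: Y=0.0003788+0.000j on G[3,5]
V1: row V0−V3=10.4, i_V1 at 0,3
solve → V1=-9.155+5.619j, V2=-9.301-0.02814j, V3=-10.40+0.000j, V4=-9.079-0.5012j, V5=-9.330+0.5473j, V6=-9.112+0.1227j, V7=-9.110+0.2244j
aux → i_V1=-1.471+0.2159j

-0.009603+0.1788j A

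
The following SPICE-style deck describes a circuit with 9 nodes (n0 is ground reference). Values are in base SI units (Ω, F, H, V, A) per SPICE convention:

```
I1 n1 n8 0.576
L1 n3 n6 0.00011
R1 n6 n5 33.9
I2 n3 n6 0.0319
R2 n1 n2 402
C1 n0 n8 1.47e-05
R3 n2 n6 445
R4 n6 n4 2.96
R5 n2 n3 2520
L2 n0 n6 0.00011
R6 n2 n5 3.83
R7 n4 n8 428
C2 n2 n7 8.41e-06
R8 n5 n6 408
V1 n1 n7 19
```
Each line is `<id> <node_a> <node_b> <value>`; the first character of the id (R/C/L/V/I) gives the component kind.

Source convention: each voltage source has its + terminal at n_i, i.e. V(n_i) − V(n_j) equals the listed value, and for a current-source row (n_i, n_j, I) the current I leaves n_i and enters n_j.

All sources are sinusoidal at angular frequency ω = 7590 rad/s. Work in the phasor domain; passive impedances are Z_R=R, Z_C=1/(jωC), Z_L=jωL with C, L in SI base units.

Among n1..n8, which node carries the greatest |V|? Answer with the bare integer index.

Element admittances at ω=7590 rad/s:
  I1: injects 0.576 A into n8 (from n1)
  Y(L1) = 0.000-1.198j S between n3,n6
  Y(R1) = 0.02950+0.000j S between n6,n5
  I2: injects 0.0319 A into n6 (from n3)
  Y(R2) = 0.002488+0.000j S between n1,n2
  Y(C1) = 0.000+0.1116j S between n0,n8
  Y(R3) = 0.002247+0.000j S between n2,n6
  Y(R4) = 0.3378+0.000j S between n6,n4
  Y(R5) = 0.0003968+0.000j S between n2,n3
  Y(L2) = 0.000-1.198j S between n0,n6
  Y(R6) = 0.2611+0.000j S between n2,n5
  Y(R7) = 0.002336+0.000j S between n4,n8
  Y(C2) = 0.000+0.06383j S between n2,n7
  Y(R8) = 0.002451+0.000j S between n5,n6
  V1: constraint V(n1)−V(n7) = 19
Assemble and solve the 9×9 MNA system:
  V(n1)=0.1143+9.268j  V(n2)=-18.51-0.4811j  V(n3)=0.009056-0.5135j  V(n4)=0.009673-0.5129j  V(n5)=-16.49-0.4811j  V(n6)=0.009067-0.4807j  V(n7)=-18.89+9.268j  V(n8)=0.09733-5.161j
  i(V1)=-0.6223-0.02425j

7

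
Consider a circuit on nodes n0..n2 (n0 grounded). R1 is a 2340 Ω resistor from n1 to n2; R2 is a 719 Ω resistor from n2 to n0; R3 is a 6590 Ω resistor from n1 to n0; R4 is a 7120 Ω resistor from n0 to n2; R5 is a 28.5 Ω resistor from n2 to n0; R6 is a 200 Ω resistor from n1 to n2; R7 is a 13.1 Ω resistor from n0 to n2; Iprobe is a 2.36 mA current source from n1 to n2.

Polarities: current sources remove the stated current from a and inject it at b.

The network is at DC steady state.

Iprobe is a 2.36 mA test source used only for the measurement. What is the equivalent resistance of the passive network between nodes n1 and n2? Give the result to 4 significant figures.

MNA unknowns: 2 node voltages V₁..V_2
R1: Y=0.0004274 on G[1,2]
R2: Y=0.001391 on G[2,0]
R3: Y=0.0001517 on G[1,0]
R4: Y=0.0001404 on G[0,2]
R5: Y=0.03509 on G[2,0]
R6: Y=0.005000 on G[1,2]
R7: Y=0.07634 on G[0,2]
Iprobe: z[1]−=0.00236, z[2]+=0.00236
solve → V1=-0.4225, V2=0.0005675

R_eq = 179.2 Ω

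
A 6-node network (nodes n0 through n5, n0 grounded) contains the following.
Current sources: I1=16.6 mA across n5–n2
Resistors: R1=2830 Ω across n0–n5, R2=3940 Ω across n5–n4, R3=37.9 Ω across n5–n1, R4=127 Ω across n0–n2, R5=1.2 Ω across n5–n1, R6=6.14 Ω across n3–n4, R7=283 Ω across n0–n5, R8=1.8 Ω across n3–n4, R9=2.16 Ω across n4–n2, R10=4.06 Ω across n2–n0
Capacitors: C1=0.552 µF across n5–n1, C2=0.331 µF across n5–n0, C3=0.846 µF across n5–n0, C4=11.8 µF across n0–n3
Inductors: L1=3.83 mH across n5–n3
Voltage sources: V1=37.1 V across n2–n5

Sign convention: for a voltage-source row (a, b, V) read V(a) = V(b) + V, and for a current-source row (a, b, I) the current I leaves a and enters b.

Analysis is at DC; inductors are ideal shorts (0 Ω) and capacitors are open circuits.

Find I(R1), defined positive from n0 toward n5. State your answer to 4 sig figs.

Element admittances at DC:
  I1: injects 0.0166 A into n2 (from n5)
  Y(R1) = 0.0003534 S between n0,n5
  Y(R2) = 0.0002538 S between n5,n4
  Y(R3) = 0.02639 S between n5,n1
  Y(C1) = 0.000 S between n5,n1
  L1: short n5↔n3 (DC inductor)
  Y(C2) = 0.000 S between n5,n0
  Y(R4) = 0.007874 S between n0,n2
  Y(R5) = 0.8333 S between n5,n1
  Y(R6) = 0.1629 S between n3,n4
  Y(R7) = 0.003534 S between n0,n5
  Y(C3) = 0.000 S between n5,n0
  Y(R8) = 0.5556 S between n3,n4
  Y(R9) = 0.4630 S between n4,n2
  Y(R10) = 0.2463 S between n2,n0
  Y(C4) = 0.000 S between n0,n3
  V1: constraint V(n2)−V(n5) = 37.1
Assemble and solve the 7×7 MNA system:
  V(n1)=-36.54  V(n2)=0.5588  V(n3)=-36.54  V(n4)=-22.01  V(n5)=-36.54
  i(L1)=-10.44  i(V1)=-10.57

0.01291 A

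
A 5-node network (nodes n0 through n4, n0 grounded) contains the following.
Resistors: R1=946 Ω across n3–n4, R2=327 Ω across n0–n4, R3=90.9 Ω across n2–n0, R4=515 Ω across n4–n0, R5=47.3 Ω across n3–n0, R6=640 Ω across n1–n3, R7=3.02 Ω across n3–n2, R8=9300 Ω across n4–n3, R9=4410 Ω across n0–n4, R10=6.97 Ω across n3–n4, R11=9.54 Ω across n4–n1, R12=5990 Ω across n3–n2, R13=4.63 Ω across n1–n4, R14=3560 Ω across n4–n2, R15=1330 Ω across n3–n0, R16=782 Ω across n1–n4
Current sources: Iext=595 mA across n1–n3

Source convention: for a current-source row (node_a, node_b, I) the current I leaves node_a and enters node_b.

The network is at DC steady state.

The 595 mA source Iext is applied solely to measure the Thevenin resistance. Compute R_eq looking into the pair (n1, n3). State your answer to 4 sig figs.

R_eq = 9.650 Ω

Apply KCL at each of the 4 non-ground nodes and solve the resulting linear system.
Node n1: branches {R6, R11, R13, R16, Iext} → V_1 = -5.198
Node n2: branches {R3, R7, R12, R14} → V_2 = 0.5230
Node n3: branches {R1, R5, R6, R7, R8, R10, R12, R15, Iext} → V_3 = 0.5437
Node n4: branches {R1, R2, R4, R8, R9, R10, R11, R13, R14, R16} → V_4 = -3.378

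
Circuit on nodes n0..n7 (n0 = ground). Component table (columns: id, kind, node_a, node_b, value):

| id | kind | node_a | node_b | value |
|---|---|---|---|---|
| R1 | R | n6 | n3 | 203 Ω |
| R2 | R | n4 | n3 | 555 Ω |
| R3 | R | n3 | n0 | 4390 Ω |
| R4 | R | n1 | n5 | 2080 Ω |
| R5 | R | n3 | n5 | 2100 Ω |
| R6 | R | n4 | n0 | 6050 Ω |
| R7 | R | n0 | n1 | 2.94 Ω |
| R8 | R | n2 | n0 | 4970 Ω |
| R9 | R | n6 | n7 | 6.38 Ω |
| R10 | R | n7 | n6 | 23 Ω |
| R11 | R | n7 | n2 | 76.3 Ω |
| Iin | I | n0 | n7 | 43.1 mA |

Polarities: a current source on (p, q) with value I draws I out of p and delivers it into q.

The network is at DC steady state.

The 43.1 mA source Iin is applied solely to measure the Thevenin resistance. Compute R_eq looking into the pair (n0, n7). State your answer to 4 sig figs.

R_eq = 1341. Ω

Element admittances at DC:
  Y(R1) = 0.004926 S between n6,n3
  Y(R2) = 0.001802 S between n4,n3
  Y(R3) = 0.0002278 S between n3,n0
  Y(R4) = 0.0004808 S between n1,n5
  Y(R5) = 0.0004762 S between n3,n5
  Y(R6) = 0.0001653 S between n4,n0
  Y(R7) = 0.3401 S between n0,n1
  Y(R8) = 0.0002012 S between n2,n0
  Y(R9) = 0.1567 S between n6,n7
  Y(R10) = 0.04348 S between n7,n6
  Y(R11) = 0.01311 S between n7,n2
  Iin: injects 0.0431 A into n7 (from n0)
Assemble and solve the 7×7 MNA system:
  V(n1)=0.03598  V(n2)=56.90  V(n3)=51.19  V(n4)=46.89  V(n5)=25.49  V(n6)=57.62  V(n7)=57.78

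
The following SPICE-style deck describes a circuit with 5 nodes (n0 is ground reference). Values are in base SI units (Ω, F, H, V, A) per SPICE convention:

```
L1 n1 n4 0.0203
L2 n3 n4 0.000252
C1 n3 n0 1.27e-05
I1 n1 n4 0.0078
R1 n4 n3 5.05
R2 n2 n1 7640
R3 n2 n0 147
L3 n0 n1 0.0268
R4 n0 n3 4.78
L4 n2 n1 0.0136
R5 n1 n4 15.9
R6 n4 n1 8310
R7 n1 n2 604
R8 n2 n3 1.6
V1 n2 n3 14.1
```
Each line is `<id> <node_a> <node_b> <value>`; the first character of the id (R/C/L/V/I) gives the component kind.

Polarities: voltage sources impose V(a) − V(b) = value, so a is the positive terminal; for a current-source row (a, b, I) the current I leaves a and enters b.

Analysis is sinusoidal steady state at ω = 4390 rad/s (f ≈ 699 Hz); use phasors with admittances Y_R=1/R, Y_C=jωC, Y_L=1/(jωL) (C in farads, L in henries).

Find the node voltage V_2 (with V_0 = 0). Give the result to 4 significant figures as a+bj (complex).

13.79+0.1437j V

Apply KCL at each of the 4 non-ground nodes and solve the resulting linear system.
Node n1: branches {L1, I1, R2, L3, L4, R5, R6, R7} → V_1 = 1.616-2.448j
Node n2: branches {R2, R3, L4, R7, R8, V1} → V_2 = 13.79+0.1437j
Node n3: branches {L2, C1, R1, R4, R8, V1} → V_3 = -0.3106+0.1437j
Node n4: branches {L1, L2, I1, R1, R5, R6} → V_4 = -0.09488+0.1916j
Source currents: i(V1)=-8.971+0.1983j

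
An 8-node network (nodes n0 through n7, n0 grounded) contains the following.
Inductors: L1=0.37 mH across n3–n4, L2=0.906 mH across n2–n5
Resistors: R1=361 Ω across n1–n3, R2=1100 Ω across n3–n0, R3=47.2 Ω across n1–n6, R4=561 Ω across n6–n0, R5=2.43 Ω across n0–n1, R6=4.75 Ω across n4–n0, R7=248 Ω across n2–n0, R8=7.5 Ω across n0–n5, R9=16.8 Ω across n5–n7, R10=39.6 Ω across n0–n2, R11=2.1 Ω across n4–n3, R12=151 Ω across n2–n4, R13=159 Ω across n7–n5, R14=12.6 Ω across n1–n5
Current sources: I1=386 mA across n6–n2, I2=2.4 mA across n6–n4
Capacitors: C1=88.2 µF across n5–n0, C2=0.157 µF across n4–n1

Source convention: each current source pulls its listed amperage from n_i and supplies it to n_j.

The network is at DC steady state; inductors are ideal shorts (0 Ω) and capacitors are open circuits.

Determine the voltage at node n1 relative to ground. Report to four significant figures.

MNA unknowns: 7 node voltages V₁..V_7 plus 2 source currents (L1, L2)
L1: row V3−V4=0, i_L1 at 3,4
R1: Y=0.002770 on G[1,3]
R2: Y=0.0009091 on G[3,0]
R3: Y=0.02119 on G[1,6]
R4: Y=0.001783 on G[6,0]
L2: row V2−V5=0, i_L2 at 2,5
R5: Y=0.4115 on G[0,1]
R6: Y=0.2105 on G[4,0]
R7: Y=0.004032 on G[2,0]
I1: z[6]−=0.386, z[2]+=0.386
C1: Y=0.000 on G[5,0]
R8: Y=0.1333 on G[0,5]
R9: Y=0.05952 on G[5,7]
R10: Y=0.02525 on G[0,2]
R11: Y=0.4762 on G[4,3]
R12: Y=0.006623 on G[2,4]
R13: Y=0.006289 on G[7,5]
C2: Y=0.000 on G[4,1]
R14: Y=0.07937 on G[1,5]
I2: z[6]−=0.0024, z[4]+=0.0024
solve → V1=-0.4996, V2=1.394, V3=0.04642, V4=0.04642, V5=1.394, V6=-17.37, V7=1.394
aux → i_L1=-0.001555, i_L2=0.3362

-0.4996 V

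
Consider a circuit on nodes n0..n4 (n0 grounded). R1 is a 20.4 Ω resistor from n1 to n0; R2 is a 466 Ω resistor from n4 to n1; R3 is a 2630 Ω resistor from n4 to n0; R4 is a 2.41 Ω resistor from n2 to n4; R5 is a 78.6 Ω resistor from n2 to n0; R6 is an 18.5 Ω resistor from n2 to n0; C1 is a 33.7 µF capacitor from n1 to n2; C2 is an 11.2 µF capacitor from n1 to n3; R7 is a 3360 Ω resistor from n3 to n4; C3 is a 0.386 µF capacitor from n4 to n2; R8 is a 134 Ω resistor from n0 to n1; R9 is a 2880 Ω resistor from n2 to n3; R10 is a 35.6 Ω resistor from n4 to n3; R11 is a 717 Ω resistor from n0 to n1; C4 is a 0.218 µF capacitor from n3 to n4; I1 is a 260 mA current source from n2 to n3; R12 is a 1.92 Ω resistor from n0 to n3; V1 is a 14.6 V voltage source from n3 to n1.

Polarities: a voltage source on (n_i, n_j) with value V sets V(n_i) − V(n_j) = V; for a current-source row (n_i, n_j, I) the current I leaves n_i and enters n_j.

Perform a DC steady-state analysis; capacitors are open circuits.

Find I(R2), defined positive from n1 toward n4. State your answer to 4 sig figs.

-0.02271 A

Element admittances at DC:
  Y(R1) = 0.04902 S between n1,n0
  Y(R2) = 0.002146 S between n4,n1
  Y(R3) = 0.0003802 S between n4,n0
  Y(R4) = 0.4149 S between n2,n4
  Y(R5) = 0.01272 S between n2,n0
  Y(R6) = 0.05405 S between n2,n0
  Y(C1) = 0.000 S between n1,n2
  Y(C2) = 0.000 S between n1,n3
  Y(R7) = 0.0002976 S between n3,n4
  Y(C3) = 0.000 S between n4,n2
  Y(R8) = 0.007463 S between n0,n1
  Y(R9) = 0.0003472 S between n2,n3
  Y(R10) = 0.02809 S between n4,n3
  Y(R11) = 0.001395 S between n0,n1
  Y(C4) = 0.000 S between n3,n4
  I1: injects 0.26 A into n3 (from n2)
  Y(R12) = 0.5208 S between n0,n3
  V1: constraint V(n3)−V(n1) = 14.6
Assemble and solve the 5×5 MNA system:
  V(n1)=-12.85  V(n2)=-2.491  V(n3)=1.749  V(n4)=-2.269
  i(V1)=-0.7665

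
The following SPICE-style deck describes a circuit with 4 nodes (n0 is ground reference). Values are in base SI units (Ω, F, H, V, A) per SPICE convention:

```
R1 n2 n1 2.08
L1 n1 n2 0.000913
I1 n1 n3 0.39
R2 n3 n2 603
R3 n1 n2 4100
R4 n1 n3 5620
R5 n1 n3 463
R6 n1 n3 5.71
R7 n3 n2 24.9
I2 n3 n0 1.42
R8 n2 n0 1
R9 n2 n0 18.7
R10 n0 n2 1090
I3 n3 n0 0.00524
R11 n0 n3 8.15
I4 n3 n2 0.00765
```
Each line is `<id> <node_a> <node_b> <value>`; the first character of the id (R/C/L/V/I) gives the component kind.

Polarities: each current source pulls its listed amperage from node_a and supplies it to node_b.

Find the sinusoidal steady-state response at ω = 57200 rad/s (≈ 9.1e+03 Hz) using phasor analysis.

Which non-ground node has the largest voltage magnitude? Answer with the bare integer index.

3

MNA unknowns: 3 node voltages V₁..V_3
R1: Y=0.4808+0.000j on G[2,1]
L1: Y=0.000-0.01915j on G[1,2]
I1: z[1]−=0.39, z[3]+=0.39
R2: Y=0.001658+0.000j on G[3,2]
R3: Y=0.0002439+0.000j on G[1,2]
R4: Y=0.0001779+0.000j on G[1,3]
R5: Y=0.002160+0.000j on G[1,3]
R6: Y=0.1751+0.000j on G[1,3]
R7: Y=0.04016+0.000j on G[3,2]
I2: z[3]−=1.42, z[0]+=1.42
R8: Y=1.000+0.000j on G[2,0]
R9: Y=0.05348+0.000j on G[2,0]
R10: Y=0.0009174+0.000j on G[0,2]
I3: z[3]−=0.00524, z[0]+=0.00524
R11: Y=0.1227+0.000j on G[0,3]
I4: z[3]−=0.00765, z[2]+=0.00765
solve → V1=-2.388-0.04970j, V2=-0.8406+0.002959j, V3=-4.392-0.02543j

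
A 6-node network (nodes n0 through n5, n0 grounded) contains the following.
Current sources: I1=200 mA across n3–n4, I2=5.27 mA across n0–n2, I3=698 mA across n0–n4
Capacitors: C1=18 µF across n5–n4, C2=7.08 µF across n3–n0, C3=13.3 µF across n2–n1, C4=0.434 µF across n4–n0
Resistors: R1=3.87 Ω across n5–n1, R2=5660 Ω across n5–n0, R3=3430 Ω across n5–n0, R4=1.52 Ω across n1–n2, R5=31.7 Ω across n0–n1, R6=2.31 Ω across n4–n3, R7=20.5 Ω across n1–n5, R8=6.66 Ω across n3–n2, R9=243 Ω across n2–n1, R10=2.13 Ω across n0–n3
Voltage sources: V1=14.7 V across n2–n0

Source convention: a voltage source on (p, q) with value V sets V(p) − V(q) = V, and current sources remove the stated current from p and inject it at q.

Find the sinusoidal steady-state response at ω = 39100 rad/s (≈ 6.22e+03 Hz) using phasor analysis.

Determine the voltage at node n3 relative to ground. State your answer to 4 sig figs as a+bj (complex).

MNA unknowns: 5 node voltages V₁..V_5 plus 1 source current (V1)
I1: z[3]−=0.2, z[4]+=0.2
C1: Y=0.000+0.7038j on G[5,4]
I2: z[0]−=0.00527, z[2]+=0.00527
R1: Y=0.2584+0.000j on G[5,1]
R2: Y=0.0001767+0.000j on G[5,0]
R3: Y=0.0002915+0.000j on G[5,0]
R4: Y=0.6579+0.000j on G[1,2]
C2: Y=0.000+0.2768j on G[3,0]
R5: Y=0.03155+0.000j on G[0,1]
R6: Y=0.4329+0.000j on G[4,3]
I3: z[0]−=0.698, z[4]+=0.698
R7: Y=0.04878+0.000j on G[1,5]
R8: Y=0.1502+0.000j on G[3,2]
C3: Y=0.000+0.5200j on G[2,1]
R9: Y=0.004115+0.000j on G[2,1]
R10: Y=0.4695+0.000j on G[0,3]
C4: Y=0.000+0.01697j on G[4,0]
V1: row V2−V0=14.7, i_V1 at 2,0
solve → V1=13.04+0.3303j, V2=14.70+0.000j, V3=5.329-1.615j, V4=9.352-0.5179j, V5=10.25-1.729j
aux → i_V1=-2.671-0.8855j

5.329-1.615j V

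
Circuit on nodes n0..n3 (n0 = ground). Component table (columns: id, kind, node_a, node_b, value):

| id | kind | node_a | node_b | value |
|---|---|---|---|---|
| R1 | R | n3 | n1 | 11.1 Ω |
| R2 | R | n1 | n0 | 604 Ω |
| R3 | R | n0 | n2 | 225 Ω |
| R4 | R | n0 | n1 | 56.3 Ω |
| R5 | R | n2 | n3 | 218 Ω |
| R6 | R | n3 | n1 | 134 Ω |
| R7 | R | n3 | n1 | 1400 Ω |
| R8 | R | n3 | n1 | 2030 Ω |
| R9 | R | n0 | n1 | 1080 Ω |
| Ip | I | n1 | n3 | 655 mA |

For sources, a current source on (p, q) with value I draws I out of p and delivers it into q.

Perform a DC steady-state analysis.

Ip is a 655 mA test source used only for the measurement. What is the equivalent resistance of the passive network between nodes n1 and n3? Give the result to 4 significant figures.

Element admittances at DC:
  Y(R1) = 0.09009 S between n3,n1
  Y(R2) = 0.001656 S between n1,n0
  Y(R3) = 0.004444 S between n0,n2
  Y(R4) = 0.01776 S between n0,n1
  Y(R5) = 0.004587 S between n2,n3
  Y(R6) = 0.007463 S between n3,n1
  Y(R7) = 0.0007143 S between n3,n1
  Y(R8) = 0.0004926 S between n3,n1
  Y(R9) = 0.0009259 S between n0,n1
  Ip: injects 0.655 A into n3 (from n1)
Assemble and solve the 3×3 MNA system:
  V(n1)=-0.6491  V(n2)=2.971  V(n3)=5.849

R_eq = 9.921 Ω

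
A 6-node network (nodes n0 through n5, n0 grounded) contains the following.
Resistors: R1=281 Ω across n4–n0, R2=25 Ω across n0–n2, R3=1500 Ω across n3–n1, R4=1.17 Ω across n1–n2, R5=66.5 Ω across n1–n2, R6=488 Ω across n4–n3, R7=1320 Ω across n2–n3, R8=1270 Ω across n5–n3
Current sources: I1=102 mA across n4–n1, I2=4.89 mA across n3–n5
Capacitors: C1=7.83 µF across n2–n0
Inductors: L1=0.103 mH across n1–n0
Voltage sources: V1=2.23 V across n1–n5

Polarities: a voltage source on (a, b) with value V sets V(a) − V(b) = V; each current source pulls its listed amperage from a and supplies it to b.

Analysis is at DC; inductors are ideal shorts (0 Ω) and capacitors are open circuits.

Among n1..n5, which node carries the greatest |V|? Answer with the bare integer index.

MNA unknowns: 5 node voltages V₁..V_5 plus 2 source currents (L1, V1)
R1: Y=0.003559 on G[4,0]
R2: Y=0.04000 on G[0,2]
R3: Y=0.0006667 on G[3,1]
R4: Y=0.8547 on G[1,2]
I1: z[4]−=0.102, z[1]+=0.102
C1: Y=0.000 on G[2,0]
R5: Y=0.01504 on G[1,2]
I2: z[3]−=0.00489, z[5]+=0.00489
R6: Y=0.002049 on G[4,3]
R7: Y=0.0007576 on G[2,3]
R8: Y=0.0007874 on G[5,3]
L1: row V1−V0=0, i_L1 at 1,0
V1: row V1−V5=2.23, i_V1 at 1,5
solve → V1=0.000, V2=-0.01041, V3=-12.51, V4=-22.76, V5=-2.230
aux → i_L1=0.08141, i_V1=0.003202

4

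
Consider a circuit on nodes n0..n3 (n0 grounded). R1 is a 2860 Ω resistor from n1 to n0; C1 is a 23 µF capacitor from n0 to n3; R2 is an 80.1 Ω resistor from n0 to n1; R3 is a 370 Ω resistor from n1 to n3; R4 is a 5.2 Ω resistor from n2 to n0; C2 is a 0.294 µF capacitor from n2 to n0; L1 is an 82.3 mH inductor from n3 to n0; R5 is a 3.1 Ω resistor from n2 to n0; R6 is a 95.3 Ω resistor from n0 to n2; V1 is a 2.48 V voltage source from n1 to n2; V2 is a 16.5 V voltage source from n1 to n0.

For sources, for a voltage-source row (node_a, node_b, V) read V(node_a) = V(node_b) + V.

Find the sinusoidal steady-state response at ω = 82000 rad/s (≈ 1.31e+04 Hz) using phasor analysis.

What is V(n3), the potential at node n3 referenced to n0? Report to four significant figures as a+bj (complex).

MNA unknowns: 3 node voltages V₁..V_3 plus 2 source currents (V1, V2)
R1: Y=0.0003497+0.000j on G[1,0]
C1: Y=0.000+1.886j on G[0,3]
R2: Y=0.01248+0.000j on G[0,1]
R3: Y=0.002703+0.000j on G[1,3]
R4: Y=0.1923+0.000j on G[2,0]
C2: Y=0.000+0.02411j on G[2,0]
L1: Y=0.000-0.0001482j on G[3,0]
R5: Y=0.3226+0.000j on G[2,0]
R6: Y=0.01049+0.000j on G[0,2]
V1: row V1−V2=2.48, i_V1 at 1,2
V2: row V1−V0=16.5, i_V2 at 1,0
solve → V1=16.50+0.000j, V2=14.02+0.000j, V3=3.389e-05-0.02365j
aux → i_V1=7.366+0.3380j, i_V2=-7.622-0.3381j

3.389e-05-0.02365j V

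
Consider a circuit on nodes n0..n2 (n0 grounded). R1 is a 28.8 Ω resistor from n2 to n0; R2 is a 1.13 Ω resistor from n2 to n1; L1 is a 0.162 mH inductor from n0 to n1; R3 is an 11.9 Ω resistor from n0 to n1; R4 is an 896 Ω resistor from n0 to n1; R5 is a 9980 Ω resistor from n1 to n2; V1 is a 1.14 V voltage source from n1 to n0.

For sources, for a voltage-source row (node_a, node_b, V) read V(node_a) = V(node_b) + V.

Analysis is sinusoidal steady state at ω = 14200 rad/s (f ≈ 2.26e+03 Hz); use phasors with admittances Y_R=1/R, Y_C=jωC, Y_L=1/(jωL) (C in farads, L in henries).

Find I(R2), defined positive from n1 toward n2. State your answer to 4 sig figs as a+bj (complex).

Apply KCL at each of the 2 non-ground nodes and solve the resulting linear system.
Node n1: branches {R2, L1, R3, R4, R5, V1} → V_1 = 1.140+0.000j
Node n2: branches {R1, R2, R5} → V_2 = 1.097+0.000j
Source currents: i(V1)=-0.1352+0.4956j

0.03808+0.000j A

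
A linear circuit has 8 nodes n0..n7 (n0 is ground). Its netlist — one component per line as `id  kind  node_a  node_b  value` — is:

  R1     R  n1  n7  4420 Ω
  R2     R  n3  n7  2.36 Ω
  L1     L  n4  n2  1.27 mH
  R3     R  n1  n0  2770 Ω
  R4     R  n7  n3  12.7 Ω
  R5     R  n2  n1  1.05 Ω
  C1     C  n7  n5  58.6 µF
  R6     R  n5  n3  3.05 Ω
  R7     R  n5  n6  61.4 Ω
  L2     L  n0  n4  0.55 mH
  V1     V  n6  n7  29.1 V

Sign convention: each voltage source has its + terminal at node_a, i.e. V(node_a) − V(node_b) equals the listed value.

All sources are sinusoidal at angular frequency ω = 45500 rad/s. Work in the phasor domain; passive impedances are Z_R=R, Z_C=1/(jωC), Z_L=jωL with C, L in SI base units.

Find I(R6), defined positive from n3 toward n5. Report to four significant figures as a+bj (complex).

Element admittances at ω=45500 rad/s:
  Y(R1) = 0.0002262+0.000j S between n1,n7
  Y(R2) = 0.4237+0.000j S between n3,n7
  Y(L1) = 0.000-0.01731j S between n4,n2
  Y(R3) = 0.0003610+0.000j S between n1,n0
  Y(R4) = 0.07874+0.000j S between n7,n3
  Y(R5) = 0.9524+0.000j S between n2,n1
  Y(C1) = 0.000+2.666j S between n7,n5
  Y(R6) = 0.3279+0.000j S between n5,n3
  Y(R7) = 0.01629+0.000j S between n5,n6
  Y(L2) = 0.000-0.03996j S between n0,n4
  V1: constraint V(n6)−V(n7) = 29.1
Assemble and solve the 8×8 MNA system:
  V(n1)=0.000+0.000j  V(n2)=0.000+0.000j  V(n3)=0.005615-0.06974j  V(n4)=0.000+0.000j  V(n5)=0.01422-0.1766j  V(n6)=29.10+0.000j  V(n7)=0.000+0.000j
  i(V1)=-0.4737-0.002876j

-0.002821+0.03504j A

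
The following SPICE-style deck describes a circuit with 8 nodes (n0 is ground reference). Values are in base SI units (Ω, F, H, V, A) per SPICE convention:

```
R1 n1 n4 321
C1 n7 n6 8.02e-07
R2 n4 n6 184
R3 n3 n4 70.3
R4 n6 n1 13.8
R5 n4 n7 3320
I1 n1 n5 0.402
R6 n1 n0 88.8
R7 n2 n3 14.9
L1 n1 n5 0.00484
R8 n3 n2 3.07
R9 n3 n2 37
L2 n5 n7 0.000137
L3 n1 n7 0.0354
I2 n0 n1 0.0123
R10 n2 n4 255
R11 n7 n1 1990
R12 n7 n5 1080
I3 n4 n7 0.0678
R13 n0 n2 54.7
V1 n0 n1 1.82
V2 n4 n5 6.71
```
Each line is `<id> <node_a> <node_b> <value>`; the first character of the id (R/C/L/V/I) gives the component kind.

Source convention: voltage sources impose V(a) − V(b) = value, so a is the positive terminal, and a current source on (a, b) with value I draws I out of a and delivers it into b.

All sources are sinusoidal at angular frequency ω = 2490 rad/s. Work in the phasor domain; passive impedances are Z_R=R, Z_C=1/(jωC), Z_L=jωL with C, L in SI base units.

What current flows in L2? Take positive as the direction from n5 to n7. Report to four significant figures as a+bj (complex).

-0.03941-0.004803j A

Apply KCL at each of the 7 non-ground nodes and solve the resulting linear system.
Node n1: branches {R1, R4, I1, R6, L1, L3, I2, R11, V1} → V_1 = -1.820+0.000j
Node n2: branches {R7, R8, R9, R10, R13} → V_2 = 2.697+1.553j
Node n3: branches {R3, R7, R8, R9} → V_3 = 2.788+1.606j
Node n4: branches {R1, R2, R3, R5, R10, I3, V2} → V_4 = 5.485+3.160j
Node n5: branches {I1, L1, L2, R12, V2} → V_5 = -1.225+3.160j
Node n6: branches {C1, R2, R4} → V_6 = -1.386+0.2245j
Node n7: branches {C1, R5, L2, L3, R11, R12, I3} → V_7 = -1.227+3.173j
Source currents: i(V1)=0.01650+0.02840j, i(V2)=-0.1792-0.05419j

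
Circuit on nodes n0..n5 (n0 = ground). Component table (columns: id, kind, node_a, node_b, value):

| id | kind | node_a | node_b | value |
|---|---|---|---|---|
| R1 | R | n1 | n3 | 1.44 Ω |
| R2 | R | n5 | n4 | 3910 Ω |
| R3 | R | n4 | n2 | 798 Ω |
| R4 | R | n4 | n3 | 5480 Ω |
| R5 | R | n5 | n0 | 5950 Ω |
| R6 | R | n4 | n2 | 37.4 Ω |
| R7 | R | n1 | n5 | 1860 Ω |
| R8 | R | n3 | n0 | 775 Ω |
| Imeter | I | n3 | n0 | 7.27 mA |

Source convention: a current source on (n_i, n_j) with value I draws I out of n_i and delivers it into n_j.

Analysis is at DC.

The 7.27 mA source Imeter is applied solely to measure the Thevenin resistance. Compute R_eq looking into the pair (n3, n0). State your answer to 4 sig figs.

R_eq = 702.4 Ω

Apply KCL at each of the 5 non-ground nodes and solve the resulting linear system.
Node n1: branches {R1, R7} → V_1 = -5.106
Node n2: branches {R3, R6} → V_2 = -4.490
Node n3: branches {R1, R4, R8, Imeter} → V_3 = -5.107
Node n4: branches {R2, R3, R4, R6} → V_4 = -4.490
Node n5: branches {R2, R5, R7} → V_5 = -4.050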